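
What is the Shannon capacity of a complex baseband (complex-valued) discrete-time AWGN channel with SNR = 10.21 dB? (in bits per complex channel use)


SNR_linear = 10^(10.21/10) = 10.4954; C = log2(1 + SNR_linear) = log2(1 + 10.4954) = 3.523

3.523 bits/channel use


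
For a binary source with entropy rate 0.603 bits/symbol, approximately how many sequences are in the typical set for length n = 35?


log2|A_typical| = nH = 35 * 0.603 = 21.105, so |A_typical| ~ 2^21.105 = 2.255e+06

2.255e+06


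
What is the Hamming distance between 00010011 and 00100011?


Count differing positions: . . ^ ^ . . . . = 2 differences

2


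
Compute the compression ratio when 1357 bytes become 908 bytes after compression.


Ratio = original / compressed = 1357 / 908 = 1.4945

1.4945


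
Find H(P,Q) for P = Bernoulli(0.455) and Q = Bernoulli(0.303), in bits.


H(P,Q) = -p*log2(q) - (1-p)*log2(1-q). -0.455*log2(0.303) = 0.783788; -0.545*log2(0.697) = 0.283819. H(P,Q) = 0.783788 + 0.283819 = 1.0676

1.0676 bits


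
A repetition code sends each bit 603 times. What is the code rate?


Rate = k/n = 1/603

1/603


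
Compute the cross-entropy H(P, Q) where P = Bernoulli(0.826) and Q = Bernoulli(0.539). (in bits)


H(P,Q) = -p*log2(q) - (1-p)*log2(1-q). -0.826*log2(0.539) = 0.736497; -0.174*log2(0.461) = 0.194386. H(P,Q) = 0.736497 + 0.194386 = 0.9309

0.9309 bits


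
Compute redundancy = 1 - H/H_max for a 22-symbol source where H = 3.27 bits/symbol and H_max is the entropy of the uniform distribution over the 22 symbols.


H_max = log2(K) = log2(22) = 4.4594 bits/symbol. Redundancy = 1 - H/H_max = 1 - 3.27/4.4594 = 1 - 0.7333 = 0.2667

0.2667


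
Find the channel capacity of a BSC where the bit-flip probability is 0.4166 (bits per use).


H(p) = -p*log2(p) - (1-p)*log2(1-p) = -0.4166*log2(0.4166) - 0.5834*log2(0.5834) = 0.526276 + 0.453560 = 0.9798. C = 1 - H(p) = 1 - 0.9798 = 0.0202

0.0202 bits


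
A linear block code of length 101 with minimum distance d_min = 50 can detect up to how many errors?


Detection capability = d_min - 1 = 50 - 1 = 49

49 errors


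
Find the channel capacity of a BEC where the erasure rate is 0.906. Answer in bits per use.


C = 1 - epsilon = 1 - 0.906 = 0.094

0.094 bits


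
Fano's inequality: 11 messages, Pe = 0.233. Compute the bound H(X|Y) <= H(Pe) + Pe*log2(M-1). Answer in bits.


H(Pe) = -Pe*log2(Pe) - (1-Pe)*log2(1-Pe) = -0.233*log2(0.233) - 0.767*log2(0.767) = 0.489672 + 0.293532 = 0.7832. Pe*log2(M-1) = 0.233*log2(10) = 0.774009. Bound = H(Pe) + Pe*log2(M-1) = 0.489672 + 0.293532 + 0.774009 = 1.5572

1.5572 bits


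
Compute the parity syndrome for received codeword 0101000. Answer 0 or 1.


Syndrome = XOR of all bits = 0 XOR 1 XOR 0 XOR 1 XOR 0 XOR 0 XOR 0 = 0

0


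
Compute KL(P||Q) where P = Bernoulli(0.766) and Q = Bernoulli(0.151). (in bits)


KL = p*log2(p/q) + (1-p)*log2((1-p)/(1-q)) = 0.766*log2(0.766/0.151) + 0.234*log2(0.234/0.849) = 1.3595

1.3595 bits


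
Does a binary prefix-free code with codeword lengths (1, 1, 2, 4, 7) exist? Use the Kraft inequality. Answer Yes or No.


Kraft sum = sum(2^(-l_i)) = 1.3203, need <= 1. Result: violated (a binary prefix-free code with these lengths cannot exist)

No


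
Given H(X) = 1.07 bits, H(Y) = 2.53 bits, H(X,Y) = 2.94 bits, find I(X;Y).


I(X;Y) = H(X) + H(Y) - H(X,Y) = 1.07 + 2.53 - 2.94 = 0.66

0.66 bits


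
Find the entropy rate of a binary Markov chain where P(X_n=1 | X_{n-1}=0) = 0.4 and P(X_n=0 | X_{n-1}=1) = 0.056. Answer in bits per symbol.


Stationary distribution: pi_0 = p10/(p01+p10) = 0.1228, pi_1 = 0.8772. Entropy rate H' = pi_0*H(p01) + pi_1*H(p10) = 0.1228*0.971 + 0.8772*0.3114 = 0.3924

0.3924 bits/symbol


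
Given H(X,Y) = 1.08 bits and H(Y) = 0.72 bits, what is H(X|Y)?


H(X|Y) = H(X,Y) - H(Y) = 1.08 - 0.72 = 0.36

0.36 bits


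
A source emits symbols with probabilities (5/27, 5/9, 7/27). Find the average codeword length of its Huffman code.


Huffman construction (repeatedly merge the two least-probable nodes; each merge adds 1 bit to every symbol beneath it): 5/27 + 7/27 = 4/9; 4/9 + 5/9 = 1. Resulting codeword lengths (in the order the probabilities were given): (2, 1, 2). L_avg = sum(p_i * l_i) = 5/27*2 + 5/9*1 + 7/27*2 = 13/9 = 1.4444

1.4444 bits


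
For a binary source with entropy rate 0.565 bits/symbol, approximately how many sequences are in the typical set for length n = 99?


log2|A_typical| = nH = 99 * 0.565 = 55.935, so |A_typical| ~ 2^55.935 = 6.888e+16

6.888e+16


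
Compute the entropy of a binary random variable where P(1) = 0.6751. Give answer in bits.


H = -p*log2(p) - (1-p)*log2(1-p). -0.6751*log2(0.6751) = 0.382665; -0.3249*log2(0.3249) = 0.526966. H = 0.382665 + 0.526966 = 0.9096

0.9096 bits


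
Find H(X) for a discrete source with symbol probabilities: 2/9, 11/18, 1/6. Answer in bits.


H = -sum(p_i * log2(p_i)). Terms: -(2/9)*log2(2/9) = 0.482206; -(11/18)*log2(11/18) = 0.434190; -(1/6)*log2(1/6) = 0.430827. H = 0.482206 + 0.434190 + 0.430827 = 1.3472

1.3472 bits


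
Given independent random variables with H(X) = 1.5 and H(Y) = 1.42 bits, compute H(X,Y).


For independent variables, H(X,Y) = H(X) + H(Y) = 1.5 + 1.42 = 2.92

2.92 bits


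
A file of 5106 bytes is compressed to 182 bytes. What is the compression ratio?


Ratio = original / compressed = 5106 / 182 = 28.0549

28.0549


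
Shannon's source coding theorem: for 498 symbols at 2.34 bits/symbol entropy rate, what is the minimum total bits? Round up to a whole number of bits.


Minimum bits >= n * H = 498 * 2.34 = 1165.32, rounded up to a whole number of bits = 1166

1166 bits


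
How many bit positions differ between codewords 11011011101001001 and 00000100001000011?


Count differing positions: ^ ^ . ^ ^ ^ ^ ^ ^ . . . . ^ . ^ . = 10 differences

10


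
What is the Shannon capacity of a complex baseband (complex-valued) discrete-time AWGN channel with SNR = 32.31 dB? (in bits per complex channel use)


SNR_linear = 10^(32.31/10) = 1702.1585; C = log2(1 + SNR_linear) = log2(1 + 1702.1585) = 10.734

10.734 bits/channel use


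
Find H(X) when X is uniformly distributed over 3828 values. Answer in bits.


H = log2(n) = log2(3828) = 11.9024

11.9024 bits


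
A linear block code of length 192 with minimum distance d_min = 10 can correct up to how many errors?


Correction capability = floor((d-1)/2) = floor((10-1)/2) = 4

4 errors


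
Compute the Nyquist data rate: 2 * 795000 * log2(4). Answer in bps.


Rate = 2 * B * log2(M) = 2 * 795000 * 2.0 = 3180000.0

3180000.0 bps


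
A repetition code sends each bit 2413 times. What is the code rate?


Rate = k/n = 1/2413

1/2413


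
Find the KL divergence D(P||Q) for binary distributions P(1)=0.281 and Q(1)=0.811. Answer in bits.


KL = p*log2(p/q) + (1-p)*log2((1-p)/(1-q)) = 0.281*log2(0.281/0.811) + 0.719*log2(0.719/0.189) = 0.9563

0.9563 bits


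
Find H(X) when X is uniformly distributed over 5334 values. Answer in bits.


H = log2(n) = log2(5334) = 12.381

12.381 bits


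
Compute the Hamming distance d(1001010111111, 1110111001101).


Count differing positions: . ^ ^ ^ ^ . ^ ^ ^ . . ^ . = 8 differences

8


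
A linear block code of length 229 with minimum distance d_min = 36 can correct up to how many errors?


Correction capability = floor((d-1)/2) = floor((36-1)/2) = 17

17 errors


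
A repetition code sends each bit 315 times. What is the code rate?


Rate = k/n = 1/315

1/315


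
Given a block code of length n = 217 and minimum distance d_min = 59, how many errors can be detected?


Detection capability = d_min - 1 = 59 - 1 = 58

58 errors


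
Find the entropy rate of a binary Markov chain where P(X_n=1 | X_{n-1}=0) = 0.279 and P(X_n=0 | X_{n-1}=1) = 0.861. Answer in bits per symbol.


Stationary distribution: pi_0 = p10/(p01+p10) = 0.7553, pi_1 = 0.2447. Entropy rate H' = pi_0*H(p01) + pi_1*H(p10) = 0.7553*0.8541 + 0.2447*0.5816 = 0.7874

0.7874 bits/symbol


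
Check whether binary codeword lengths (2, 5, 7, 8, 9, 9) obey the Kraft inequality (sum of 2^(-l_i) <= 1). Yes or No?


Kraft sum = sum(2^(-l_i)) = 0.2969, need <= 1. Result: satisfied (a binary prefix-free code with these lengths exists)

Yes


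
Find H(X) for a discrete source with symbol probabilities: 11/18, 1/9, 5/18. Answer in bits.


H = -sum(p_i * log2(p_i)). Terms: -(11/18)*log2(11/18) = 0.434190; -(1/9)*log2(1/9) = 0.352214; -(5/18)*log2(5/18) = 0.513332. H = 0.434190 + 0.352214 + 0.513332 = 1.2997

1.2997 bits


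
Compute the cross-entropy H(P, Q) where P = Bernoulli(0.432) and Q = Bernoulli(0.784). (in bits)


H(P,Q) = -p*log2(q) - (1-p)*log2(1-q). -0.432*log2(0.784) = 0.151664; -0.568*log2(0.216) = 1.255789. H(P,Q) = 0.151664 + 1.255789 = 1.4075

1.4075 bits


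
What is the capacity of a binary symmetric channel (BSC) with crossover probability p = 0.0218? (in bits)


H(p) = -p*log2(p) - (1-p)*log2(1-p) = -0.0218*log2(0.0218) - 0.9782*log2(0.9782) = 0.120326 + 0.031105 = 0.1514. C = 1 - H(p) = 1 - 0.1514 = 0.8486

0.8486 bits


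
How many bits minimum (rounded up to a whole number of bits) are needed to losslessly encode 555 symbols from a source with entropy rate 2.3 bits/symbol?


Minimum bits >= n * H = 555 * 2.3 = 1276.5, rounded up to a whole number of bits = 1277

1277 bits


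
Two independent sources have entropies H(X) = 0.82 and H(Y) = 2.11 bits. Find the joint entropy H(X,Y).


For independent variables, H(X,Y) = H(X) + H(Y) = 0.82 + 2.11 = 2.93

2.93 bits


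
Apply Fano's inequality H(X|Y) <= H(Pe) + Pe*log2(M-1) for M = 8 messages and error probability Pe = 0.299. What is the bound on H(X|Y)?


H(Pe) = -Pe*log2(Pe) - (1-Pe)*log2(1-Pe) = -0.299*log2(0.299) - 0.701*log2(0.701) = 0.520793 + 0.359272 = 0.8801. Pe*log2(M-1) = 0.299*log2(7) = 0.839399. Bound = H(Pe) + Pe*log2(M-1) = 0.520793 + 0.359272 + 0.839399 = 1.7195

1.7195 bits


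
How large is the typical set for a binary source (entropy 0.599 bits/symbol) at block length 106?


log2|A_typical| = nH = 106 * 0.599 = 63.494, so |A_typical| ~ 2^63.494 = 1.299e+19

1.299e+19


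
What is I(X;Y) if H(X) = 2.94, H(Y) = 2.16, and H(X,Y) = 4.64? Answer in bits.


I(X;Y) = H(X) + H(Y) - H(X,Y) = 2.94 + 2.16 - 4.64 = 0.46

0.46 bits


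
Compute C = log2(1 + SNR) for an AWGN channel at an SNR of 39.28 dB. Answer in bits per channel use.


SNR_linear = 10^(39.28/10) = 8472.2741; C = log2(1 + SNR_linear) = log2(1 + 8472.2741) = 13.0487

13.0487 bits/channel use


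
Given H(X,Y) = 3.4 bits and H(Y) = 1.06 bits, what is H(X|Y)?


H(X|Y) = H(X,Y) - H(Y) = 3.4 - 1.06 = 2.34

2.34 bits


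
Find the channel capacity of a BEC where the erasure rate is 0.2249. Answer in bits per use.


C = 1 - epsilon = 1 - 0.2249 = 0.7751

0.7751 bits


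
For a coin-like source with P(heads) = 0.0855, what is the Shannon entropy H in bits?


H = -p*log2(p) - (1-p)*log2(1-p). -0.0855*log2(0.0855) = 0.303348; -0.9145*log2(0.9145) = 0.117920. H = 0.303348 + 0.117920 = 0.4213

0.4213 bits


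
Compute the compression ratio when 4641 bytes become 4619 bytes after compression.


Ratio = original / compressed = 4641 / 4619 = 1.0048

1.0048


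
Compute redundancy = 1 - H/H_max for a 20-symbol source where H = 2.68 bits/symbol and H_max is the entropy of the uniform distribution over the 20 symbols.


H_max = log2(K) = log2(20) = 4.3219 bits/symbol. Redundancy = 1 - H/H_max = 1 - 2.68/4.3219 = 1 - 0.6201 = 0.3799

0.3799


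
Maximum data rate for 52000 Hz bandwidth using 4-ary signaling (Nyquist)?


Rate = 2 * B * log2(M) = 2 * 52000 * 2.0 = 208000.0

208000.0 bps


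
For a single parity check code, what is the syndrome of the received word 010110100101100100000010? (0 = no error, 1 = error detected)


Syndrome = XOR of all bits = 0 XOR 1 XOR 0 XOR 1 XOR 1 XOR 0 XOR 1 XOR 0 XOR 0 XOR 1 XOR 0 XOR 1 XOR 1 XOR 0 XOR 0 XOR 1 XOR 0 XOR 0 XOR 0 XOR 0 XOR 0 XOR 0 XOR 1 XOR 0 = 1

1


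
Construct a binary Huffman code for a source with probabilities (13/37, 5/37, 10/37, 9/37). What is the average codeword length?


Huffman construction (repeatedly merge the two least-probable nodes; each merge adds 1 bit to every symbol beneath it): 5/37 + 9/37 = 14/37; 10/37 + 13/37 = 23/37; 14/37 + 23/37 = 1. Resulting codeword lengths (in the order the probabilities were given): (2, 2, 2, 2). L_avg = sum(p_i * l_i) = 13/37*2 + 5/37*2 + 10/37*2 + 9/37*2 = 2

2.0 bits


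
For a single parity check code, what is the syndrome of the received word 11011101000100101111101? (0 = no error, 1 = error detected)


Syndrome = XOR of all bits = 1 XOR 1 XOR 0 XOR 1 XOR 1 XOR 1 XOR 0 XOR 1 XOR 0 XOR 0 XOR 0 XOR 1 XOR 0 XOR 0 XOR 1 XOR 0 XOR 1 XOR 1 XOR 1 XOR 1 XOR 1 XOR 0 XOR 1 = 0

0


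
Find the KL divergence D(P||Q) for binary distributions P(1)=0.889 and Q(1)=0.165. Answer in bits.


KL = p*log2(p/q) + (1-p)*log2((1-p)/(1-q)) = 0.889*log2(0.889/0.165) + 0.111*log2(0.111/0.835) = 1.8369

1.8369 bits


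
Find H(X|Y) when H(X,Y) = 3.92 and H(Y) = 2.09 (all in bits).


H(X|Y) = H(X,Y) - H(Y) = 3.92 - 2.09 = 1.83

1.83 bits


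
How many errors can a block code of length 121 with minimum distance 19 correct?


Correction capability = floor((d-1)/2) = floor((19-1)/2) = 9

9 errors


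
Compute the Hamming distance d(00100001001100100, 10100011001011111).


Count differing positions: ^ . . . . . ^ . . . . ^ ^ ^ . ^ ^ = 7 differences

7


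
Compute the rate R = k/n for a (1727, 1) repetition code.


Rate = k/n = 1/1727

1/1727


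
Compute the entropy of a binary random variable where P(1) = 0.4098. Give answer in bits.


H = -p*log2(p) - (1-p)*log2(1-p). -0.4098*log2(0.4098) = 0.527416; -0.5902*log2(0.5902) = 0.448979. H = 0.527416 + 0.448979 = 0.9764

0.9764 bits


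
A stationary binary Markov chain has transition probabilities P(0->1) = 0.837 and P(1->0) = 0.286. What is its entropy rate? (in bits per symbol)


Stationary distribution: pi_0 = p10/(p01+p10) = 0.2547, pi_1 = 0.7453. Entropy rate H' = pi_0*H(p01) + pi_1*H(p10) = 0.2547*0.6414 + 0.7453*0.8635 = 0.8069

0.8069 bits/symbol


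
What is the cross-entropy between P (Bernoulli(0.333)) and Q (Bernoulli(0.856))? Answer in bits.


H(P,Q) = -p*log2(q) - (1-p)*log2(1-q). -0.333*log2(0.856) = 0.074698; -0.667*log2(0.144) = 1.864838. H(P,Q) = 0.074698 + 1.864838 = 1.9395

1.9395 bits


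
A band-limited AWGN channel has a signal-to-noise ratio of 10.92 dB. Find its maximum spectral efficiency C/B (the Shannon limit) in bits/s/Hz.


SNR_linear = 10^(10.92/10) = 12.3595; C/B = log2(1 + SNR_linear) = log2(1 + 12.3595) = 3.7398

3.7398 bits/s/Hz


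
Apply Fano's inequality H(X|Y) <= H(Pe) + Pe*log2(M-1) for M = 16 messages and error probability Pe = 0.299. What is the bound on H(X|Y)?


H(Pe) = -Pe*log2(Pe) - (1-Pe)*log2(1-Pe) = -0.299*log2(0.299) - 0.701*log2(0.701) = 0.520793 + 0.359272 = 0.8801. Pe*log2(M-1) = 0.299*log2(15) = 1.168160. Bound = H(Pe) + Pe*log2(M-1) = 0.520793 + 0.359272 + 1.168160 = 2.0482

2.0482 bits


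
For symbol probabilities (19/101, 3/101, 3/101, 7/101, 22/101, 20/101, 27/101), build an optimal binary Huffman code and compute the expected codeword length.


Huffman construction (repeatedly merge the two least-probable nodes; each merge adds 1 bit to every symbol beneath it): 3/101 + 3/101 = 6/101; 6/101 + 7/101 = 13/101; 13/101 + 19/101 = 32/101; 20/101 + 22/101 = 42/101; 27/101 + 32/101 = 59/101; 42/101 + 59/101 = 1. Resulting codeword lengths (in the order the probabilities were given): (3, 5, 5, 4, 2, 2, 2). L_avg = sum(p_i * l_i) = 19/101*3 + 3/101*5 + 3/101*5 + 7/101*4 + 22/101*2 + 20/101*2 + 27/101*2 = 253/101 = 2.505

2.505 bits


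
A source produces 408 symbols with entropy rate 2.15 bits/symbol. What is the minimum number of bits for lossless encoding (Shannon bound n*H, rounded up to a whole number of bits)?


Minimum bits >= n * H = 408 * 2.15 = 877.2, rounded up to a whole number of bits = 878

878 bits


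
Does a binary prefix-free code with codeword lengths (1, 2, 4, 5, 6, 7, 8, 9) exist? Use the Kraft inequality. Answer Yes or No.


Kraft sum = sum(2^(-l_i)) = 0.873, need <= 1. Result: satisfied (a binary prefix-free code with these lengths exists)

Yes


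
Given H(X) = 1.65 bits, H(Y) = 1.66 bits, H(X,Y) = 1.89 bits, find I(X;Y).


I(X;Y) = H(X) + H(Y) - H(X,Y) = 1.65 + 1.66 - 1.89 = 1.42

1.42 bits


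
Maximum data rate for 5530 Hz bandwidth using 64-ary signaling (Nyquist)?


Rate = 2 * B * log2(M) = 2 * 5530 * 6.0 = 66360.0

66360.0 bps


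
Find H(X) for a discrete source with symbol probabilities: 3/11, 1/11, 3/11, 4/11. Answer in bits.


H = -sum(p_i * log2(p_i)). Terms: -(3/11)*log2(3/11) = 0.511219; -(1/11)*log2(1/11) = 0.314494; -(3/11)*log2(3/11) = 0.511219; -(4/11)*log2(4/11) = 0.530702. H = 0.511219 + 0.314494 + 0.511219 + 0.530702 = 1.8676

1.8676 bits


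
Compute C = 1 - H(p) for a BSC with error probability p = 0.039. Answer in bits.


H(p) = -p*log2(p) - (1-p)*log2(1-p) = -0.039*log2(0.039) - 0.961*log2(0.961) = 0.182535 + 0.055153 = 0.2377. C = 1 - H(p) = 1 - 0.2377 = 0.7623

0.7623 bits


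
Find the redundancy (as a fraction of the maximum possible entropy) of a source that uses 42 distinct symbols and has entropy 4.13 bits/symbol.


H_max = log2(K) = log2(42) = 5.3923 bits/symbol. Redundancy = 1 - H/H_max = 1 - 4.13/5.3923 = 1 - 0.7659 = 0.2341

0.2341


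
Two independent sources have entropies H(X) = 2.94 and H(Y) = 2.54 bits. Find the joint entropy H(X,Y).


For independent variables, H(X,Y) = H(X) + H(Y) = 2.94 + 2.54 = 5.48

5.48 bits


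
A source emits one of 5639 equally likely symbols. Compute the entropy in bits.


H = log2(n) = log2(5639) = 12.4612

12.4612 bits


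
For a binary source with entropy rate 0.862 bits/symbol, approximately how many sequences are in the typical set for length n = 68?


log2|A_typical| = nH = 68 * 0.862 = 58.616, so |A_typical| ~ 2^58.616 = 4.417e+17

4.417e+17


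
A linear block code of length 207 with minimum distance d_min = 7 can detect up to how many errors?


Detection capability = d_min - 1 = 7 - 1 = 6

6 errors


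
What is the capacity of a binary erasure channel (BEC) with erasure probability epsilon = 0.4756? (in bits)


C = 1 - epsilon = 1 - 0.4756 = 0.5244

0.5244 bits


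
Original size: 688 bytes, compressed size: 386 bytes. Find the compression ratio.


Ratio = original / compressed = 688 / 386 = 1.7824

1.7824


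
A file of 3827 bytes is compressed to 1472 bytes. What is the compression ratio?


Ratio = original / compressed = 3827 / 1472 = 2.5999

2.5999


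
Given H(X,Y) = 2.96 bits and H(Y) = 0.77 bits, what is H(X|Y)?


H(X|Y) = H(X,Y) - H(Y) = 2.96 - 0.77 = 2.19

2.19 bits


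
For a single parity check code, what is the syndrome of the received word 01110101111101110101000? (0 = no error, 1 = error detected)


Syndrome = XOR of all bits = 0 XOR 1 XOR 1 XOR 1 XOR 0 XOR 1 XOR 0 XOR 1 XOR 1 XOR 1 XOR 1 XOR 1 XOR 0 XOR 1 XOR 1 XOR 1 XOR 0 XOR 1 XOR 0 XOR 1 XOR 0 XOR 0 XOR 0 = 0

0


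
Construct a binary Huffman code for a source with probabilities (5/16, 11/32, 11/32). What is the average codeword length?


Huffman construction (repeatedly merge the two least-probable nodes; each merge adds 1 bit to every symbol beneath it): 5/16 + 11/32 = 21/32; 11/32 + 21/32 = 1. Resulting codeword lengths (in the order the probabilities were given): (2, 2, 1). L_avg = sum(p_i * l_i) = 5/16*2 + 11/32*2 + 11/32*1 = 53/32 = 1.6562

1.6562 bits


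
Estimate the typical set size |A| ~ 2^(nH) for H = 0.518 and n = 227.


log2|A_typical| = nH = 227 * 0.518 = 117.586, so |A_typical| ~ 2^117.586 = 2.494e+35

2.494e+35


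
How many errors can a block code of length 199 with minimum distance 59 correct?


Correction capability = floor((d-1)/2) = floor((59-1)/2) = 29

29 errors


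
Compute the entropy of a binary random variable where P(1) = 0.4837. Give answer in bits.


H = -p*log2(p) - (1-p)*log2(1-p). -0.4837*log2(0.4837) = 0.506828; -0.5163*log2(0.5163) = 0.492405. H = 0.506828 + 0.492405 = 0.9992

0.9992 bits


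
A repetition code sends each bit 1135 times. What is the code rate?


Rate = k/n = 1/1135

1/1135


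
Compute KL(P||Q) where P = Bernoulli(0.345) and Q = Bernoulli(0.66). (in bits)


KL = p*log2(p/q) + (1-p)*log2((1-p)/(1-q)) = 0.345*log2(0.345/0.66) + 0.655*log2(0.655/0.34) = 0.2967

0.2967 bits


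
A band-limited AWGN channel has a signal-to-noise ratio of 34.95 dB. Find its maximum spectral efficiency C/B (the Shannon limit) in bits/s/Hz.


SNR_linear = 10^(34.95/10) = 3126.0794; C/B = log2(1 + SNR_linear) = log2(1 + 3126.0794) = 11.6106

11.6106 bits/s/Hz


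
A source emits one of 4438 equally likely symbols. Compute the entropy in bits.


H = log2(n) = log2(4438) = 12.1157

12.1157 bits


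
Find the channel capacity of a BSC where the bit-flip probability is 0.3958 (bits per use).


H(p) = -p*log2(p) - (1-p)*log2(1-p) = -0.3958*log2(0.3958) - 0.6042*log2(0.6042) = 0.529247 + 0.439194 = 0.9684. C = 1 - H(p) = 1 - 0.9684 = 0.0316

0.0316 bits


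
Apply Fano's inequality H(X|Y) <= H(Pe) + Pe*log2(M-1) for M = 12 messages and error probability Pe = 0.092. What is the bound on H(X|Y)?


H(Pe) = -Pe*log2(Pe) - (1-Pe)*log2(1-Pe) = -0.092*log2(0.092) - 0.908*log2(0.908) = 0.316684 + 0.126426 = 0.4431. Pe*log2(M-1) = 0.092*log2(11) = 0.318268. Bound = H(Pe) + Pe*log2(M-1) = 0.316684 + 0.126426 + 0.318268 = 0.7614

0.7614 bits


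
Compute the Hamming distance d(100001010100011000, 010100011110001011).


Count differing positions: ^ ^ . ^ . ^ . . ^ . ^ . . ^ . . ^ ^ = 9 differences

9


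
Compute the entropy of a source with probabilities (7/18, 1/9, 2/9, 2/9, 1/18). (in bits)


H = -sum(p_i * log2(p_i)). Terms: -(7/18)*log2(7/18) = 0.529888; -(1/9)*log2(1/9) = 0.352214; -(2/9)*log2(2/9) = 0.482206; -(2/9)*log2(2/9) = 0.482206; -(1/18)*log2(1/18) = 0.231663. H = 0.529888 + 0.352214 + 0.482206 + 0.482206 + 0.231663 = 2.0782

2.0782 bits


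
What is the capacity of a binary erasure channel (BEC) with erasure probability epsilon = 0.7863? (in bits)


C = 1 - epsilon = 1 - 0.7863 = 0.2137

0.2137 bits


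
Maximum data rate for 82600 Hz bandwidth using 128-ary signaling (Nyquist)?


Rate = 2 * B * log2(M) = 2 * 82600 * 7.0 = 1156400.0

1156400.0 bps


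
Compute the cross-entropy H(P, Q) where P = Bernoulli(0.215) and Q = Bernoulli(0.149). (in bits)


H(P,Q) = -p*log2(q) - (1-p)*log2(1-q). -0.215*log2(0.149) = 0.590522; -0.785*log2(0.851) = 0.182724. H(P,Q) = 0.590522 + 0.182724 = 0.7732

0.7732 bits


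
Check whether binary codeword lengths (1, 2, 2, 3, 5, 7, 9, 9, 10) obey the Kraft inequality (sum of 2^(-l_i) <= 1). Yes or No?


Kraft sum = sum(2^(-l_i)) = 1.1689, need <= 1. Result: violated (a binary prefix-free code with these lengths cannot exist)

No


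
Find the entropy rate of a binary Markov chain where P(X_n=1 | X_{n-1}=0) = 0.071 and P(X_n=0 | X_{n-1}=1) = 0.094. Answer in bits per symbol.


Stationary distribution: pi_0 = p10/(p01+p10) = 0.5697, pi_1 = 0.4303. Entropy rate H' = pi_0*H(p01) + pi_1*H(p10) = 0.5697*0.3696 + 0.4303*0.4497 = 0.4041

0.4041 bits/symbol


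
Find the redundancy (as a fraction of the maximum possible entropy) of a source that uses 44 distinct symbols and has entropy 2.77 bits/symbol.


H_max = log2(K) = log2(44) = 5.4594 bits/symbol. Redundancy = 1 - H/H_max = 1 - 2.77/5.4594 = 1 - 0.5074 = 0.4926

0.4926


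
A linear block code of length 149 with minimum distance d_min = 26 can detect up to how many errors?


Detection capability = d_min - 1 = 26 - 1 = 25

25 errors


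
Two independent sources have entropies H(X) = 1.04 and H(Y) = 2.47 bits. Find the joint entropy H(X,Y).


For independent variables, H(X,Y) = H(X) + H(Y) = 1.04 + 2.47 = 3.51

3.51 bits


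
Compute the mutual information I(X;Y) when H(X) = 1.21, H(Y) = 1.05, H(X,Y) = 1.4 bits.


I(X;Y) = H(X) + H(Y) - H(X,Y) = 1.21 + 1.05 - 1.4 = 0.86

0.86 bits


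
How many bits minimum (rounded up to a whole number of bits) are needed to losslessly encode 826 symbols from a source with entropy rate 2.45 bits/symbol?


Minimum bits >= n * H = 826 * 2.45 = 2023.7, rounded up to a whole number of bits = 2024

2024 bits


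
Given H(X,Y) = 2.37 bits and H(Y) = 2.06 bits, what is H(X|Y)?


H(X|Y) = H(X,Y) - H(Y) = 2.37 - 2.06 = 0.31

0.31 bits


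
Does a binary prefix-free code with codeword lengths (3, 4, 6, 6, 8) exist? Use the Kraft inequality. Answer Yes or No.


Kraft sum = sum(2^(-l_i)) = 0.2227, need <= 1. Result: satisfied (a binary prefix-free code with these lengths exists)

Yes


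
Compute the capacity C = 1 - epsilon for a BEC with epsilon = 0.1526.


C = 1 - epsilon = 1 - 0.1526 = 0.8474

0.8474 bits


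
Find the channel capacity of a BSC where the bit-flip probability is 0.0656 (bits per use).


H(p) = -p*log2(p) - (1-p)*log2(1-p) = -0.0656*log2(0.0656) - 0.9344*log2(0.9344) = 0.257819 + 0.091466 = 0.3493. C = 1 - H(p) = 1 - 0.3493 = 0.6507

0.6507 bits


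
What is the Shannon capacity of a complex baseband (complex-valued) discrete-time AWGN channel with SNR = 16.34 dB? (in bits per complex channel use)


SNR_linear = 10^(16.34/10) = 43.0527; C = log2(1 + SNR_linear) = log2(1 + 43.0527) = 5.4612

5.4612 bits/channel use


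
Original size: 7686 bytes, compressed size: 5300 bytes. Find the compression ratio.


Ratio = original / compressed = 7686 / 5300 = 1.4502

1.4502


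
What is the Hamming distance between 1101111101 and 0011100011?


Count differing positions: ^ ^ ^ . . ^ ^ ^ ^ . = 7 differences

7


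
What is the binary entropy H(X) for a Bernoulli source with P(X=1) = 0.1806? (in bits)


H = -p*log2(p) - (1-p)*log2(1-p). -0.1806*log2(0.1806) = 0.445925; -0.8194*log2(0.8194) = 0.235463. H = 0.445925 + 0.235463 = 0.6814

0.6814 bits


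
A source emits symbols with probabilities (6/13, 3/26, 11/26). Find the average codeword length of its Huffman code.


Huffman construction (repeatedly merge the two least-probable nodes; each merge adds 1 bit to every symbol beneath it): 3/26 + 11/26 = 7/13; 6/13 + 7/13 = 1. Resulting codeword lengths (in the order the probabilities were given): (1, 2, 2). L_avg = sum(p_i * l_i) = 6/13*1 + 3/26*2 + 11/26*2 = 20/13 = 1.5385

1.5385 bits


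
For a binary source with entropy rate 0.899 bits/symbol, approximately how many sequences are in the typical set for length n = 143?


log2|A_typical| = nH = 143 * 0.899 = 128.557, so |A_typical| ~ 2^128.557 = 5.006e+38

5.006e+38


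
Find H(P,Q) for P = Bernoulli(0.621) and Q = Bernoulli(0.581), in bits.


H(P,Q) = -p*log2(q) - (1-p)*log2(1-q). -0.621*log2(0.581) = 0.486485; -0.379*log2(0.419) = 0.475637. H(P,Q) = 0.486485 + 0.475637 = 0.9621

0.9621 bits


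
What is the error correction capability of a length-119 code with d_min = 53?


Correction capability = floor((d-1)/2) = floor((53-1)/2) = 26

26 errors


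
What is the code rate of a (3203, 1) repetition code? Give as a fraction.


Rate = k/n = 1/3203

1/3203


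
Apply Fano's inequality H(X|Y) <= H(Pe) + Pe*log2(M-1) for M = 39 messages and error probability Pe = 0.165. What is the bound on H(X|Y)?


H(Pe) = -Pe*log2(Pe) - (1-Pe)*log2(1-Pe) = -0.165*log2(0.165) - 0.835*log2(0.835) = 0.428911 + 0.217227 = 0.6461. Pe*log2(M-1) = 0.165*log2(38) = 0.865908. Bound = H(Pe) + Pe*log2(M-1) = 0.428911 + 0.217227 + 0.865908 = 1.512

1.512 bits


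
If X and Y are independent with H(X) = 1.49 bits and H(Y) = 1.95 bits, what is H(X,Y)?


For independent variables, H(X,Y) = H(X) + H(Y) = 1.49 + 1.95 = 3.44

3.44 bits


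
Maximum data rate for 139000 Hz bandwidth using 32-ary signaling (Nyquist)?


Rate = 2 * B * log2(M) = 2 * 139000 * 5.0 = 1390000.0

1390000.0 bps


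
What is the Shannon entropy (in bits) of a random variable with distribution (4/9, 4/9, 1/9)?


H = -sum(p_i * log2(p_i)). Terms: -(4/9)*log2(4/9) = 0.519967; -(4/9)*log2(4/9) = 0.519967; -(1/9)*log2(1/9) = 0.352214. H = 0.519967 + 0.519967 + 0.352214 = 1.3921

1.3921 bits


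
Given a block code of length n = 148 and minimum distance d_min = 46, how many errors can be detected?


Detection capability = d_min - 1 = 46 - 1 = 45

45 errors


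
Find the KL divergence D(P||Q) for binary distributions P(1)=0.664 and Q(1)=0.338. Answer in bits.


KL = p*log2(p/q) + (1-p)*log2((1-p)/(1-q)) = 0.664*log2(0.664/0.338) + 0.336*log2(0.336/0.662) = 0.3181

0.3181 bits


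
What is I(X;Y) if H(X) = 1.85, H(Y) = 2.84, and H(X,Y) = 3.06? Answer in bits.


I(X;Y) = H(X) + H(Y) - H(X,Y) = 1.85 + 2.84 - 3.06 = 1.63

1.63 bits


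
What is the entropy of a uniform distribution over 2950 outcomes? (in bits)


H = log2(n) = log2(2950) = 11.5265

11.5265 bits


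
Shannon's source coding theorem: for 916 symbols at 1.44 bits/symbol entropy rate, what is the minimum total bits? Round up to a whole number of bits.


Minimum bits >= n * H = 916 * 1.44 = 1319.04, rounded up to a whole number of bits = 1320

1320 bits


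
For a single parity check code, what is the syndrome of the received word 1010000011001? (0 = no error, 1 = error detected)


Syndrome = XOR of all bits = 1 XOR 0 XOR 1 XOR 0 XOR 0 XOR 0 XOR 0 XOR 0 XOR 1 XOR 1 XOR 0 XOR 0 XOR 1 = 1

1


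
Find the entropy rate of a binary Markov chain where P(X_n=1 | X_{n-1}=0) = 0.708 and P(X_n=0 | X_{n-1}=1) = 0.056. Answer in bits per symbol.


Stationary distribution: pi_0 = p10/(p01+p10) = 0.0733, pi_1 = 0.9267. Entropy rate H' = pi_0*H(p01) + pi_1*H(p10) = 0.0733*0.8713 + 0.9267*0.3114 = 0.3524

0.3524 bits/symbol


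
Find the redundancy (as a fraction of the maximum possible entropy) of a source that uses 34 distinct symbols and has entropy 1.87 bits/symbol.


H_max = log2(K) = log2(34) = 5.0875 bits/symbol. Redundancy = 1 - H/H_max = 1 - 1.87/5.0875 = 1 - 0.3676 = 0.6324

0.6324


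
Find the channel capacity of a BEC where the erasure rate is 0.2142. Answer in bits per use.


C = 1 - epsilon = 1 - 0.2142 = 0.7858

0.7858 bits


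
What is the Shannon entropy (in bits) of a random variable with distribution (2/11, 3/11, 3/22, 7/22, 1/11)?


H = -sum(p_i * log2(p_i)). Terms: -(2/11)*log2(2/11) = 0.447169; -(3/11)*log2(3/11) = 0.511219; -(3/22)*log2(3/22) = 0.391973; -(7/22)*log2(7/22) = 0.525661; -(1/11)*log2(1/11) = 0.314494. H = 0.447169 + 0.511219 + 0.391973 + 0.525661 + 0.314494 = 2.1905

2.1905 bits


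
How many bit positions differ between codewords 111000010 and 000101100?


Count differing positions: ^ ^ ^ ^ . ^ ^ ^ . = 7 differences

7


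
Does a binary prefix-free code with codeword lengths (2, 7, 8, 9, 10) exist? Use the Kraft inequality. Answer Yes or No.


Kraft sum = sum(2^(-l_i)) = 0.2646, need <= 1. Result: satisfied (a binary prefix-free code with these lengths exists)

Yes


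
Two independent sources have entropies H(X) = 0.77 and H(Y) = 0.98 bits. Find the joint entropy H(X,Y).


For independent variables, H(X,Y) = H(X) + H(Y) = 0.77 + 0.98 = 1.75

1.75 bits


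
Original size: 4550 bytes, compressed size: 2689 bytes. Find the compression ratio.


Ratio = original / compressed = 4550 / 2689 = 1.6921

1.6921


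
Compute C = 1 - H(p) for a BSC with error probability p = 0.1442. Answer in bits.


H(p) = -p*log2(p) - (1-p)*log2(1-p) = -0.1442*log2(0.1442) - 0.8558*log2(0.8558) = 0.402874 + 0.192259 = 0.5951. C = 1 - H(p) = 1 - 0.5951 = 0.4049

0.4049 bits


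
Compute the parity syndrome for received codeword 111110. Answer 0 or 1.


Syndrome = XOR of all bits = 1 XOR 1 XOR 1 XOR 1 XOR 1 XOR 0 = 1

1


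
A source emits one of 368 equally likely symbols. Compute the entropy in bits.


H = log2(n) = log2(368) = 8.5236

8.5236 bits


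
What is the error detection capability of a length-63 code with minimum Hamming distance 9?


Detection capability = d_min - 1 = 9 - 1 = 8

8 errors


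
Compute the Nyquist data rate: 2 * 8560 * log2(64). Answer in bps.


Rate = 2 * B * log2(M) = 2 * 8560 * 6.0 = 102720.0

102720.0 bps


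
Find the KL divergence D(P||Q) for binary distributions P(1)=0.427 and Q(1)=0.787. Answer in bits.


KL = p*log2(p/q) + (1-p)*log2((1-p)/(1-q)) = 0.427*log2(0.427/0.787) + 0.573*log2(0.573/0.213) = 0.4414

0.4414 bits


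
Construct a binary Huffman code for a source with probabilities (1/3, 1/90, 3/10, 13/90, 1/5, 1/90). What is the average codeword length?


Huffman construction (repeatedly merge the two least-probable nodes; each merge adds 1 bit to every symbol beneath it): 1/90 + 1/90 = 1/45; 1/45 + 13/90 = 1/6; 1/6 + 1/5 = 11/30; 3/10 + 1/3 = 19/30; 11/30 + 19/30 = 1. Resulting codeword lengths (in the order the probabilities were given): (2, 4, 2, 3, 2, 4). L_avg = sum(p_i * l_i) = 1/3*2 + 1/90*4 + 3/10*2 + 13/90*3 + 1/5*2 + 1/90*4 = 197/90 = 2.1889

2.1889 bits


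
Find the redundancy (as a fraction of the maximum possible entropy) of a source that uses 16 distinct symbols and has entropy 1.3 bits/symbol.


H_max = log2(K) = log2(16) = 4.0 bits/symbol. Redundancy = 1 - H/H_max = 1 - 1.3/4.0 = 1 - 0.325 = 0.675

0.675


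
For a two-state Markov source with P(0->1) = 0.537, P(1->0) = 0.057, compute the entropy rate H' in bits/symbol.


Stationary distribution: pi_0 = p10/(p01+p10) = 0.096, pi_1 = 0.904. Entropy rate H' = pi_0*H(p01) + pi_1*H(p10) = 0.096*0.996 + 0.904*0.3154 = 0.3807

0.3807 bits/symbol


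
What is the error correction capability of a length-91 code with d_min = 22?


Correction capability = floor((d-1)/2) = floor((22-1)/2) = 10

10 errors


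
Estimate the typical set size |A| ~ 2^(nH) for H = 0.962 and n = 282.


log2|A_typical| = nH = 282 * 0.962 = 271.284, so |A_typical| ~ 2^271.284 = 4.620e+81

4.620e+81


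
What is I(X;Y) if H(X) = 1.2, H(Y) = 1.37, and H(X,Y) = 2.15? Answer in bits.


I(X;Y) = H(X) + H(Y) - H(X,Y) = 1.2 + 1.37 - 2.15 = 0.42

0.42 bits


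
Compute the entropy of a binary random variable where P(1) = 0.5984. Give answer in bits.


H = -p*log2(p) - (1-p)*log2(1-p). -0.5984*log2(0.5984) = 0.443305; -0.4016*log2(0.4016) = 0.528573. H = 0.443305 + 0.528573 = 0.9719

0.9719 bits


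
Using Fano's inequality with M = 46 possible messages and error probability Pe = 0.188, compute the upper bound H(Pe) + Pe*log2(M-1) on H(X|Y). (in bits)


H(Pe) = -Pe*log2(Pe) - (1-Pe)*log2(1-Pe) = -0.188*log2(0.188) - 0.812*log2(0.812) = 0.453305 + 0.243964 = 0.6973. Pe*log2(M-1) = 0.188*log2(45) = 1.032468. Bound = H(Pe) + Pe*log2(M-1) = 0.453305 + 0.243964 + 1.032468 = 1.7297

1.7297 bits


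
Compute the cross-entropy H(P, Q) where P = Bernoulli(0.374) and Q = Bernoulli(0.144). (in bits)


H(P,Q) = -p*log2(q) - (1-p)*log2(1-q). -0.374*log2(0.144) = 1.045651; -0.626*log2(0.856) = 0.140423. H(P,Q) = 1.045651 + 0.140423 = 1.1861

1.1861 bits


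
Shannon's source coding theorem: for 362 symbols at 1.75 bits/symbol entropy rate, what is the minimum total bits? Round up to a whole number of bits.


Minimum bits >= n * H = 362 * 1.75 = 633.5, rounded up to a whole number of bits = 634

634 bits


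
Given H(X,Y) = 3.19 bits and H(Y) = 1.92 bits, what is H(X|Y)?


H(X|Y) = H(X,Y) - H(Y) = 3.19 - 1.92 = 1.27

1.27 bits


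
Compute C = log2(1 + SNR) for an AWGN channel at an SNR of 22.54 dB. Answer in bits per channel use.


SNR_linear = 10^(22.54/10) = 179.4734; C = log2(1 + SNR_linear) = log2(1 + 179.4734) = 7.4956

7.4956 bits/channel use


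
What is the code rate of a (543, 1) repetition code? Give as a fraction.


Rate = k/n = 1/543

1/543


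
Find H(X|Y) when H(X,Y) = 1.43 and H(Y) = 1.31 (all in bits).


H(X|Y) = H(X,Y) - H(Y) = 1.43 - 1.31 = 0.12

0.12 bits


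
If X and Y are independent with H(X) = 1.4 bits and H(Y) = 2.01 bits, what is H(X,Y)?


For independent variables, H(X,Y) = H(X) + H(Y) = 1.4 + 2.01 = 3.41

3.41 bits


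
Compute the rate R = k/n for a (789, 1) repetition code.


Rate = k/n = 1/789

1/789


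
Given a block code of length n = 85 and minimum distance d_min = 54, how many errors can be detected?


Detection capability = d_min - 1 = 54 - 1 = 53

53 errors


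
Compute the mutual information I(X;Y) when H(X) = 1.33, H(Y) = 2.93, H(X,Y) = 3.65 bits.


I(X;Y) = H(X) + H(Y) - H(X,Y) = 1.33 + 2.93 - 3.65 = 0.61

0.61 bits


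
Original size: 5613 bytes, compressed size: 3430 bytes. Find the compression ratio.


Ratio = original / compressed = 5613 / 3430 = 1.6364

1.6364


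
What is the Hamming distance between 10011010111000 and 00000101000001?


Count differing positions: ^ . . ^ ^ ^ ^ ^ ^ ^ ^ . . ^ = 10 differences

10


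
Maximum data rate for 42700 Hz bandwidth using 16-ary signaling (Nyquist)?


Rate = 2 * B * log2(M) = 2 * 42700 * 4.0 = 341600.0

341600.0 bps


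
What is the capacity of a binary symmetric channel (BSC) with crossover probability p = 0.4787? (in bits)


H(p) = -p*log2(p) - (1-p)*log2(1-p) = -0.4787*log2(0.4787) - 0.5213*log2(0.5213) = 0.508765 + 0.489925 = 0.9987. C = 1 - H(p) = 1 - 0.9987 = 0.0013

0.0013 bits


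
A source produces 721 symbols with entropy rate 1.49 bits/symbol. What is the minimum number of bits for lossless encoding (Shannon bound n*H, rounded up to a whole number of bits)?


Minimum bits >= n * H = 721 * 1.49 = 1074.29, rounded up to a whole number of bits = 1075

1075 bits


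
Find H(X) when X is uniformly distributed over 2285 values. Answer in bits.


H = log2(n) = log2(2285) = 11.158

11.158 bits


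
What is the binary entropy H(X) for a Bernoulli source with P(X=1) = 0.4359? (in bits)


H = -p*log2(p) - (1-p)*log2(1-p). -0.4359*log2(0.4359) = 0.522178; -0.5641*log2(0.5641) = 0.465934. H = 0.522178 + 0.465934 = 0.9881

0.9881 bits


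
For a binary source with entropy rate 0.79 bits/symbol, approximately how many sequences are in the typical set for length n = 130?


log2|A_typical| = nH = 130 * 0.79 = 102.7, so |A_typical| ~ 2^102.7 = 8.237e+30

8.237e+30


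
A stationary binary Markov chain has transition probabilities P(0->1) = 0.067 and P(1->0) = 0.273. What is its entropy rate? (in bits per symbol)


Stationary distribution: pi_0 = p10/(p01+p10) = 0.8029, pi_1 = 0.1971. Entropy rate H' = pi_0*H(p01) + pi_1*H(p10) = 0.8029*0.3546 + 0.1971*0.8457 = 0.4514

0.4514 bits/symbol


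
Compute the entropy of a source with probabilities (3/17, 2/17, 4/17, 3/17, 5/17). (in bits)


H = -sum(p_i * log2(p_i)). Terms: -(3/17)*log2(3/17) = 0.441618; -(2/17)*log2(2/17) = 0.363231; -(4/17)*log2(4/17) = 0.491168; -(3/17)*log2(3/17) = 0.441618; -(5/17)*log2(5/17) = 0.519275. H = 0.441618 + 0.363231 + 0.491168 + 0.441618 + 0.519275 = 2.2569

2.2569 bits


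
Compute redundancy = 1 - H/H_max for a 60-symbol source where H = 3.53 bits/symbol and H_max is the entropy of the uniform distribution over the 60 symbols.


H_max = log2(K) = log2(60) = 5.9069 bits/symbol. Redundancy = 1 - H/H_max = 1 - 3.53/5.9069 = 1 - 0.5976 = 0.4024

0.4024


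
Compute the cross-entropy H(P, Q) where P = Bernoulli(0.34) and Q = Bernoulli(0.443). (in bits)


H(P,Q) = -p*log2(q) - (1-p)*log2(1-q). -0.34*log2(0.443) = 0.399371; -0.66*log2(0.557) = 0.557206. H(P,Q) = 0.399371 + 0.557206 = 0.9566

0.9566 bits


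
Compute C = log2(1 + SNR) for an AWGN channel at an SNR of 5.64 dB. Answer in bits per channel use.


SNR_linear = 10^(5.64/10) = 3.6644; C = log2(1 + SNR_linear) = log2(1 + 3.6644) = 2.2217

2.2217 bits/channel use
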